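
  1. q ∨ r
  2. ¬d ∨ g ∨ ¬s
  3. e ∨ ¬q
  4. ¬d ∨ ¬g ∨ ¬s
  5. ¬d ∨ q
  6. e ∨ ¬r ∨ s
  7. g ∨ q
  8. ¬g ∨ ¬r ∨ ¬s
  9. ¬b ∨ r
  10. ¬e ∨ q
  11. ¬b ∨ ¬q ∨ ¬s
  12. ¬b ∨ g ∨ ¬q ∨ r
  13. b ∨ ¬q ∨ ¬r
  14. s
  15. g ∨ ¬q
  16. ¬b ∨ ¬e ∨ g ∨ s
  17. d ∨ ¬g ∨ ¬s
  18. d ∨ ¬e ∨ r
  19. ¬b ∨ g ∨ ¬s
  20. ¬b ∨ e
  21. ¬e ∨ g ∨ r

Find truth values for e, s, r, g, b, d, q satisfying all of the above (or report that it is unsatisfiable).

Case g = True:
  (s) forces s = True.
  (¬d ∨ ¬g ∨ ¬s) forces d = False.
  Clause (d ∨ ¬g ∨ ¬s) is falsified — contradiction.
Case g = False:
  (g ∨ q) forces q = True.
  Clause (g ∨ ¬q) is falsified — contradiction.
Both cases fail, so the formula is unsatisfiable.

No satisfying assignment exists.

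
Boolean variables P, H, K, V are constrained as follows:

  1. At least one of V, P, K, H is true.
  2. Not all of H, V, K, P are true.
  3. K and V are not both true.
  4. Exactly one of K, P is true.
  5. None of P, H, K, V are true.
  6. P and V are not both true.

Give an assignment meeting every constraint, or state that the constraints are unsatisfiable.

Case P = True:
  Constraint (5) is violated (P=T) — contradiction.
Case P = False:
  (4) with P=F forces K = True.
  Constraint (5) is violated (K=T) — contradiction.
Both cases fail — unsatisfiable.

Unsatisfiable — no assignment works.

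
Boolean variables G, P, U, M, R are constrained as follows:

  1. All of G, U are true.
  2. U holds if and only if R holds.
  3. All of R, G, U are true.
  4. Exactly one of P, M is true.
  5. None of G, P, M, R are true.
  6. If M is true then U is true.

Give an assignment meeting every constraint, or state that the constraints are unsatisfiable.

No satisfying assignment exists.

Case G = True:
  Constraint (5) is violated (G=T) — contradiction.
Case G = False:
  Constraint (1) is violated (G=F) — contradiction.
Both cases fail — unsatisfiable.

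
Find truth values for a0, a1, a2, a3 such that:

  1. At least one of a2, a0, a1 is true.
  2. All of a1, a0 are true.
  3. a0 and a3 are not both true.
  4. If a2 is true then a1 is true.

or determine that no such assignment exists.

a0 = True, a1 = True, a2 = True, a3 = False

  (1) {a2, a0, a1}: 3 true — at least one ✓
  (2) {a1, a0}: all 2 true ✓
  (3) a0=T, a3=F — not both ✓
  (4) a2=T ⇒ a1: T ✓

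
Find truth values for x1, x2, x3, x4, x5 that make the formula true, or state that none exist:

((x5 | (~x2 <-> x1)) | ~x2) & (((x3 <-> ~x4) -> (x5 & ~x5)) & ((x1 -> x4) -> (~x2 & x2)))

x1 = True, x2 = True, x3 = False, x4 = False, x5 = True

  (x5 | (~x2 <-> x1)) | ~x2 = True
    x5 | (~x2 <-> x1) = True
      ~x2 <-> x1 = False
        ~x2 = False
    ~x2 = False
  ((x3 <-> ~x4) -> (x5 & ~x5)) & ((x1 -> x4) -> (~x2 & x2)) = True
    (x3 <-> ~x4) -> (x5 & ~x5) = True
      x3 <-> ~x4 = False
        ~x4 = True
      x5 & ~x5 = False
        ~x5 = False
    (x1 -> x4) -> (~x2 & x2) = True
      x1 -> x4 = False
      ~x2 & x2 = False
        ~x2 = False
Both conjuncts True, so the formula holds.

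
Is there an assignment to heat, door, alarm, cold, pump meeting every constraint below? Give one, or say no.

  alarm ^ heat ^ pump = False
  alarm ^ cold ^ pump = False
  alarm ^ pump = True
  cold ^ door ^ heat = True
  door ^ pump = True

heat: True, door: True, alarm: True, cold: True, pump: False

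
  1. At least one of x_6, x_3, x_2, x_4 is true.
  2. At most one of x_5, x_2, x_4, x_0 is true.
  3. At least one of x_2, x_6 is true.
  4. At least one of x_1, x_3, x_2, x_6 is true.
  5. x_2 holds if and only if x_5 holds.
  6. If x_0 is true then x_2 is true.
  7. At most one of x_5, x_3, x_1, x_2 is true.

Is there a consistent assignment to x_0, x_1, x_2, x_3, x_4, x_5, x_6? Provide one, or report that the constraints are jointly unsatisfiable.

x_0=F; x_1=F; x_2=F; x_3=T; x_4=F; x_5=F; x_6=T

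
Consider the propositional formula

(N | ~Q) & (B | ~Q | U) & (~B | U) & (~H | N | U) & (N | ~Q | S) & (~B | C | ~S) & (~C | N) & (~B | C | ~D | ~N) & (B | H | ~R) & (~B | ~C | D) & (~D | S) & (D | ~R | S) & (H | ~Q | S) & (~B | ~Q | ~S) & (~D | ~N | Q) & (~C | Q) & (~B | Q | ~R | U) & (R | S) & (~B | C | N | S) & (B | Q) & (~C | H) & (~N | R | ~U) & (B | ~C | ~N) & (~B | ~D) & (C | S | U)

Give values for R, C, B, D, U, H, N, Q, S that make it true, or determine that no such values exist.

Set R = True.
Set C = False.
Try B = True:
  (~B | U) forces U = True.
  (~B | C | ~S) forces S = False.
  (~D | S) forces D = False.
  clause (D | ~R | S) is falsified — backtrack.
So B = False.
  then (B | H | ~R) forces H = True.
  then (B | Q) forces Q = True.
  then (N | ~Q) forces N = True.
  then (B | ~Q | U) forces U = True.
Set D = True.
  then (~D | S) forces S = True.
All clauses satisfied.

R = True; C = False; B = False; D = True; U = True; H = True; N = True; Q = True; S = True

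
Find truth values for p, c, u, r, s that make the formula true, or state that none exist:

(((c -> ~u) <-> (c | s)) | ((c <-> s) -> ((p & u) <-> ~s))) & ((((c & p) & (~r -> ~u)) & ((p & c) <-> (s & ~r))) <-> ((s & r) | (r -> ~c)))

p=F; c=T; u=F; r=T; s=F

  ((c -> ~u) <-> (c | s)) | ((c <-> s) -> ((p & u) <-> ~s)) = True
    (c -> ~u) <-> (c | s) = True
      c -> ~u = True
        ~u = True
      c | s = True
    (c <-> s) -> ((p & u) <-> ~s) = True
      c <-> s = False
      (p & u) <-> ~s = False
        p & u = False
        ~s = True
  (((c & p) & (~r -> ~u)) & ((p & c) <-> (s & ~r))) <-> ((s & r) | (r -> ~c)) = True
    ((c & p) & (~r -> ~u)) & ((p & c) <-> (s & ~r)) = False
      (c & p) & (~r -> ~u) = False
        c & p = False
        ~r -> ~u = True
          ~r = False
          ~u = True
      (p & c) <-> (s & ~r) = True
        p & c = False
        s & ~r = False
          ~r = False
    (s & r) | (r -> ~c) = False
      s & r = False
      r -> ~c = False
        ~c = False
Both conjuncts True, so the formula holds.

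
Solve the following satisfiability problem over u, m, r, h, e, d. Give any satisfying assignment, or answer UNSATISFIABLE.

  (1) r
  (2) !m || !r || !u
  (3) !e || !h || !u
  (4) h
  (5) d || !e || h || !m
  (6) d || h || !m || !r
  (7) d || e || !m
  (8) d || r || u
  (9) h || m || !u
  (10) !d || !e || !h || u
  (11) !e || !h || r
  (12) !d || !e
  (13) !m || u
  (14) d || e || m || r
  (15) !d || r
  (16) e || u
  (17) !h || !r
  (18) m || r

Unsatisfiable

Case r = True:
  (h) forces h = True.
  Clause (!h || !r) is falsified — contradiction.
Case r = False:
  Clause (r) is falsified — contradiction.
Both cases fail, so the formula is unsatisfiable.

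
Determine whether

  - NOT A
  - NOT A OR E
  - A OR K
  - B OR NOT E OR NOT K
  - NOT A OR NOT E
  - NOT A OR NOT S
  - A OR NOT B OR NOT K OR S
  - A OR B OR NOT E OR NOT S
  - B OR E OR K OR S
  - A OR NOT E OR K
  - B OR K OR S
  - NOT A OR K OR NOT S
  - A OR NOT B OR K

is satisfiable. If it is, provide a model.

Unit clause (NOT A) forces A = False.
In (A OR K) only K is left, so K = True.
Set E = False.
Set B = False.
Set S = False.
All clauses satisfied.

A = False, E = False, K = True, B = False, S = False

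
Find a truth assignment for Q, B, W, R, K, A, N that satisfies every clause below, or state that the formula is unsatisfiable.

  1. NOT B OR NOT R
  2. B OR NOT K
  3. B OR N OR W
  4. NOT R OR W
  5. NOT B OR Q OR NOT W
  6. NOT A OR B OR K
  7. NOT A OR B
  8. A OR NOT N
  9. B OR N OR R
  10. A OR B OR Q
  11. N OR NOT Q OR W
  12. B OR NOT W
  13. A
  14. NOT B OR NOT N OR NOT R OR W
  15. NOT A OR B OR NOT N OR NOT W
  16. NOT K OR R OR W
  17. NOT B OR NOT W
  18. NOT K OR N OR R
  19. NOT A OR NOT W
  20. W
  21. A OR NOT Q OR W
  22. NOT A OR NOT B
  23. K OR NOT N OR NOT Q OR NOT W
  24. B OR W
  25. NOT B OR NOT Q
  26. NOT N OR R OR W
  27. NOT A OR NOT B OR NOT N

Case W = True:
  (B OR NOT W) forces B = True.
  Clause (NOT B OR NOT W) is falsified — contradiction.
Case W = False:
  Clause (W) is falsified — contradiction.
Both cases fail, so the formula is unsatisfiable.

Unsatisfiable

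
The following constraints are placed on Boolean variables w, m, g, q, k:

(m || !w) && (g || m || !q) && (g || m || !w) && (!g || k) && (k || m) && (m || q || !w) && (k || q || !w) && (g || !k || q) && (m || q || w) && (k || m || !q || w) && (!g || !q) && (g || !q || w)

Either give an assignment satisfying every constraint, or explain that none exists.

w: False; m: True; g: False; q: False; k: False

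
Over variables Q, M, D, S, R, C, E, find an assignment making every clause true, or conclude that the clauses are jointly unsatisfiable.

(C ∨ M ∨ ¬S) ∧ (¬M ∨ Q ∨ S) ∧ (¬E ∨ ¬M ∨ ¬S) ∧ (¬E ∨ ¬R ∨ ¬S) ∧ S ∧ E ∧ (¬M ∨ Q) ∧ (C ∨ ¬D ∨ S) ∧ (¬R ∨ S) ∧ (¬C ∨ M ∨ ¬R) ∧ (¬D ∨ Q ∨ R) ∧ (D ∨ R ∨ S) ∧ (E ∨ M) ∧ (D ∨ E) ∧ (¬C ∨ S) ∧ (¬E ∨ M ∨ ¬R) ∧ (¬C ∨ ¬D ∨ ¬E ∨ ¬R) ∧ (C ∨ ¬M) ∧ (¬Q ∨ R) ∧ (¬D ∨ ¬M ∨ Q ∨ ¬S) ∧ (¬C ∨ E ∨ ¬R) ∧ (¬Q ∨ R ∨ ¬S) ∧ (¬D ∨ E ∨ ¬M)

Q: False, M: False, D: False, S: True, R: False, C: True, E: True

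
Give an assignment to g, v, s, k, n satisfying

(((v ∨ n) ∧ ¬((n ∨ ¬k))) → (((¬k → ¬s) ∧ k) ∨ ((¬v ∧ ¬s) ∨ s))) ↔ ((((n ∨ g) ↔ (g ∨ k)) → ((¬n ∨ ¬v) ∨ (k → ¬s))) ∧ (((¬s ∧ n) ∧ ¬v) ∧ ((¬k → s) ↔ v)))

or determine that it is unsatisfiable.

g: False, v: False, s: False, k: False, n: True

  (((v ∨ n) ∧ ¬((n ∨ ¬k))) → (((¬k → ¬s) ∧ k) ∨ ((¬v ∧ ¬s) ∨ s))) ↔ ((((n ∨ g) ↔ (g ∨ k)) → ((¬n ∨ ¬v) ∨ (k → ¬s))) ∧ (((¬s ∧ n) ∧ ¬v) ∧ ((¬k → s) ↔ v))) = True
    ((v ∨ n) ∧ ¬((n ∨ ¬k))) → (((¬k → ¬s) ∧ k) ∨ ((¬v ∧ ¬s) ∨ s)) = True
      (v ∨ n) ∧ ¬((n ∨ ¬k)) = False
        v ∨ n = True
        ¬((n ∨ ¬k)) = False
          n ∨ ¬k = True
            ¬k = True
      ((¬k → ¬s) ∧ k) ∨ ((¬v ∧ ¬s) ∨ s) = True
        (¬k → ¬s) ∧ k = False
          ¬k → ¬s = True
            ¬k = True
            ¬s = True
        (¬v ∧ ¬s) ∨ s = True
          ¬v ∧ ¬s = True
            ¬v = True
            ¬s = True
    (((n ∨ g) ↔ (g ∨ k)) → ((¬n ∨ ¬v) ∨ (k → ¬s))) ∧ (((¬s ∧ n) ∧ ¬v) ∧ ((¬k → s) ↔ v)) = True
      ((n ∨ g) ↔ (g ∨ k)) → ((¬n ∨ ¬v) ∨ (k → ¬s)) = True
        (n ∨ g) ↔ (g ∨ k) = False
          n ∨ g = True
          g ∨ k = False
        (¬n ∨ ¬v) ∨ (k → ¬s) = True
          ¬n ∨ ¬v = True
            ¬n = False
            ¬v = True
          k → ¬s = True
            ¬s = True
      ((¬s ∧ n) ∧ ¬v) ∧ ((¬k → s) ↔ v) = True
        (¬s ∧ n) ∧ ¬v = True
          ¬s ∧ n = True
            ¬s = True
          ¬v = True
        (¬k → s) ↔ v = True
          ¬k → s = False
            ¬k = True
The formula evaluates to True.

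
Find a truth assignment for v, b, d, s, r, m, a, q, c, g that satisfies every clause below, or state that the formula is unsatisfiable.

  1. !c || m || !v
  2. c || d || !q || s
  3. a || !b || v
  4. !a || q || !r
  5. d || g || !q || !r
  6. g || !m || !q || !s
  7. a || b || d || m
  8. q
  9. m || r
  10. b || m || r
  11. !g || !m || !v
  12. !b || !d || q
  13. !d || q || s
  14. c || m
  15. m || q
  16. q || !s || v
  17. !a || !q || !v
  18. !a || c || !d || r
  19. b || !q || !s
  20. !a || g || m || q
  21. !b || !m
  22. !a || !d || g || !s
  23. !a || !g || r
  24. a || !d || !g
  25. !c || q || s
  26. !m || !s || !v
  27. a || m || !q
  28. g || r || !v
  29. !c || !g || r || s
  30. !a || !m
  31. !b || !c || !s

v = False, b = False, d = True, s = False, r = True, m = False, a = True, q = True, c = True, g = True

Unit clause (q) forces q = True.
Set v = False.
Set b = False.
  then (b || !q || !s) forces s = False.
Set d = True.
Set r = True.
Set m = False.
  then (c || m) forces c = True.
  then (a || m || !q) forces a = True.
Set g = True.
All clauses satisfied.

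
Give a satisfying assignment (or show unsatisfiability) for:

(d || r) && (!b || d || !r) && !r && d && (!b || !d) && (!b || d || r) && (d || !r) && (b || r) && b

The formula is unsatisfiable.

Case r = True:
  Clause (!r) is falsified — contradiction.
Case r = False:
  (d || r) forces d = True.
  (!b || !d) forces b = False.
  Clause (b || r) is falsified — contradiction.
Both cases fail, so the formula is unsatisfiable.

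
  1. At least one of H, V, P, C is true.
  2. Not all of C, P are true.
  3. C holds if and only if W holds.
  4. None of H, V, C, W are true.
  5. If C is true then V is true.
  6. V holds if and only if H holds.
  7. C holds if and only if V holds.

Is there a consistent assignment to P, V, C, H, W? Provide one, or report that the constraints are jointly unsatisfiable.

P=T, V=F, C=F, H=F, W=F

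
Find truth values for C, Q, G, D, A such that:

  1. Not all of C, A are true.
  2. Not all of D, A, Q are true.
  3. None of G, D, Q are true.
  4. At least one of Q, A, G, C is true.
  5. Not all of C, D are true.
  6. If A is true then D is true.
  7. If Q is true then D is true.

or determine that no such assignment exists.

C=T, Q=F, G=F, D=F, A=F

  (1) {C, A}: 1/2 true — not all ✓
  (2) {D, A, Q}: 0/3 true — not all ✓
  (3) {G, D, Q}: 0 true — none ✓
  (4) {Q, A, G, C}: 1 true — at least one ✓
  (5) {C, D}: 1/2 true — not all ✓
  (6) A=F ⇒ D: vacuous ✓
  (7) Q=F ⇒ D: vacuous ✓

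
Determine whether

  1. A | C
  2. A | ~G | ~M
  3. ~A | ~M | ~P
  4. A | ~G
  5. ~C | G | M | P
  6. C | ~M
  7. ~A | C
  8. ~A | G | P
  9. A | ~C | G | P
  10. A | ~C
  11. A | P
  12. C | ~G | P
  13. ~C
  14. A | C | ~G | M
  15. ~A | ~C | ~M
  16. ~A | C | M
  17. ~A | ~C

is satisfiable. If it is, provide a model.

Case C = True:
  Clause (~C) is falsified — contradiction.
Case C = False:
  (A | C) forces A = True.
  Clause (~A | C) is falsified — contradiction.
Both cases fail, so the formula is unsatisfiable.

Unsatisfiable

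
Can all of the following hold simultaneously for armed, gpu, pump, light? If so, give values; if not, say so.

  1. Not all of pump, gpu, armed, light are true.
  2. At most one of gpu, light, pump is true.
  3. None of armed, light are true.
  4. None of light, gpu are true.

armed: False, gpu: False, pump: True, light: False

  (1) {pump, gpu, armed, light}: 1/4 true — not all ✓
  (2) {gpu, light, pump}: 1 true — at most one ✓
  (3) {armed, light}: 0 true — none ✓
  (4) {light, gpu}: 0 true — none ✓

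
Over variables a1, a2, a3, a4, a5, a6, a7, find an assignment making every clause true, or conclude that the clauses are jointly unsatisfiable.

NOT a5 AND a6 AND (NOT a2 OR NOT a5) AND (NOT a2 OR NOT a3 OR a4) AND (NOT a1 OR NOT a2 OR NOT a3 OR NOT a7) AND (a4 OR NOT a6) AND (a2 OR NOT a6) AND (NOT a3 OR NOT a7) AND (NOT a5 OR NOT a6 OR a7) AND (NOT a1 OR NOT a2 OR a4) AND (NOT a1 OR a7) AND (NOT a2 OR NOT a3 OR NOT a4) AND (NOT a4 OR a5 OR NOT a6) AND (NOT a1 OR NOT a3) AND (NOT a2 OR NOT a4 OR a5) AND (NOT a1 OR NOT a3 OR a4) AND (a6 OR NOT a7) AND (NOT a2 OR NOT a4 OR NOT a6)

Unsatisfiable

Case a5 = True:
  Clause (NOT a5) is falsified — contradiction.
Case a5 = False:
  (a6) forces a6 = True.
  (a4 OR NOT a6) forces a4 = True.
  Clause (NOT a4 OR a5 OR NOT a6) is falsified — contradiction.
Both cases fail, so the formula is unsatisfiable.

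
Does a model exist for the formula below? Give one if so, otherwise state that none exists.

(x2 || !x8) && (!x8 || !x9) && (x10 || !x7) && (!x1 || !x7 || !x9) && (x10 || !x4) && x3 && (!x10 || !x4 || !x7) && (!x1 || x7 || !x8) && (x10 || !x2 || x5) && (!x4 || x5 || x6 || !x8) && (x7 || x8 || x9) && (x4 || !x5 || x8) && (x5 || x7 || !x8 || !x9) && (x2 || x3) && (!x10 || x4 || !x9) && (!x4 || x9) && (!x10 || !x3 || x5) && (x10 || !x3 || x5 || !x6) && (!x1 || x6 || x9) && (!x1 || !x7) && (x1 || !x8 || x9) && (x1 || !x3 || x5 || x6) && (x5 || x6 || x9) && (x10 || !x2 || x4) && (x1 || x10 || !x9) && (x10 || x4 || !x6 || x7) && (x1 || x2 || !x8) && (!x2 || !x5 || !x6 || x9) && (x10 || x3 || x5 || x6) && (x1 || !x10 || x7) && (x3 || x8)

Unit clause (x3) forces x3 = True.
Set x1 = True.
  then (!x1 || !x7) forces x7 = False.
  then (!x1 || x7 || !x8) forces x8 = False.
  then (x7 || x8 || x9) forces x9 = True.
Set x2 = True.
Try x4 = False:
  (x4 || !x5 || x8) forces x5 = False.
  (x10 || !x2 || x5) forces x10 = True.
  clause (!x10 || x4 || !x9) is falsified — backtrack.
So x4 = True.
  then (x10 || !x4) forces x10 = True.
  then (!x10 || !x3 || x5) forces x5 = True.
Set x6 = True.
All clauses satisfied.

x1: True, x2: True, x3: True, x4: True, x5: True, x6: True, x7: False, x8: False, x9: True, x10: True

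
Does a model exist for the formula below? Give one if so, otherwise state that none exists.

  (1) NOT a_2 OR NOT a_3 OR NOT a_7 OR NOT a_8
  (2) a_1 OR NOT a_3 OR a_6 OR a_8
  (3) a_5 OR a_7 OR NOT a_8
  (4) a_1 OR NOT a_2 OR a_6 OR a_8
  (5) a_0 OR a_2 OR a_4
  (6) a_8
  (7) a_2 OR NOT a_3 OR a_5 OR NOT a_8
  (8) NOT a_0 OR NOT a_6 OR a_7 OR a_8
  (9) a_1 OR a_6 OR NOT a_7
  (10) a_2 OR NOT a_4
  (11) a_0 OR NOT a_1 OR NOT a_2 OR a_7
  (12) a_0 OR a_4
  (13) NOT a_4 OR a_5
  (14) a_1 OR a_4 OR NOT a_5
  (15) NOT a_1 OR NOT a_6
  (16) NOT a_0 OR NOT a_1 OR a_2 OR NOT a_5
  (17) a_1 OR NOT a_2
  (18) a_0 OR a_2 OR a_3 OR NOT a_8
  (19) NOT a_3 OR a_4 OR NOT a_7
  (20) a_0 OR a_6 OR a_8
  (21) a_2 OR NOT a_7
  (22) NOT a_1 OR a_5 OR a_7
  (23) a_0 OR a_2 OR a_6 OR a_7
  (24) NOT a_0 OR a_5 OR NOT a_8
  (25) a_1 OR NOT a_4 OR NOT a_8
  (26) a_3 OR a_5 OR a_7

a_0 = True; a_1 = True; a_2 = True; a_3 = True; a_4 = False; a_5 = True; a_6 = False; a_7 = False; a_8 = True

Unit clause (a_8) forces a_8 = True.
Set a_0 = True.
  then (NOT a_0 OR a_5 OR NOT a_8) forces a_5 = True.
Set a_1 = True.
  then (NOT a_1 OR NOT a_6) forces a_6 = False.
  then (NOT a_0 OR NOT a_1 OR a_2 OR NOT a_5) forces a_2 = True.
Set a_3 = True.
  then (NOT a_2 OR NOT a_3 OR NOT a_7 OR NOT a_8) forces a_7 = False.
Set a_4 = False.
All clauses satisfied.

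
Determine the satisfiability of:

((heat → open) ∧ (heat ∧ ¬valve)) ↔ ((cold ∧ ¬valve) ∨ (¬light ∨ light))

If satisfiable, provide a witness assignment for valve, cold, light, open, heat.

valve = False; cold = False; light = True; open = True; heat = True

  ((heat → open) ∧ (heat ∧ ¬valve)) ↔ ((cold ∧ ¬valve) ∨ (¬light ∨ light)) = True
    (heat → open) ∧ (heat ∧ ¬valve) = True
      heat → open = True
      heat ∧ ¬valve = True
        ¬valve = True
    (cold ∧ ¬valve) ∨ (¬light ∨ light) = True
      cold ∧ ¬valve = False
        ¬valve = True
      ¬light ∨ light = True
        ¬light = False
The formula evaluates to True.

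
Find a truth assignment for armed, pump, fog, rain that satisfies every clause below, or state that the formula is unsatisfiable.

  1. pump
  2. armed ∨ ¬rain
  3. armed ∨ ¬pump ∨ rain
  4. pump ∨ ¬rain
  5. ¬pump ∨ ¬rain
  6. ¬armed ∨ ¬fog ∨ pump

Unit clause (pump) forces pump = True.
In (¬pump ∨ ¬rain) only ¬rain is left, so rain = False.
In (armed ∨ ¬pump ∨ rain) only armed is left, so armed = True.
Set fog = True.
All clauses satisfied.

armed = True, pump = True, fog = True, rain = False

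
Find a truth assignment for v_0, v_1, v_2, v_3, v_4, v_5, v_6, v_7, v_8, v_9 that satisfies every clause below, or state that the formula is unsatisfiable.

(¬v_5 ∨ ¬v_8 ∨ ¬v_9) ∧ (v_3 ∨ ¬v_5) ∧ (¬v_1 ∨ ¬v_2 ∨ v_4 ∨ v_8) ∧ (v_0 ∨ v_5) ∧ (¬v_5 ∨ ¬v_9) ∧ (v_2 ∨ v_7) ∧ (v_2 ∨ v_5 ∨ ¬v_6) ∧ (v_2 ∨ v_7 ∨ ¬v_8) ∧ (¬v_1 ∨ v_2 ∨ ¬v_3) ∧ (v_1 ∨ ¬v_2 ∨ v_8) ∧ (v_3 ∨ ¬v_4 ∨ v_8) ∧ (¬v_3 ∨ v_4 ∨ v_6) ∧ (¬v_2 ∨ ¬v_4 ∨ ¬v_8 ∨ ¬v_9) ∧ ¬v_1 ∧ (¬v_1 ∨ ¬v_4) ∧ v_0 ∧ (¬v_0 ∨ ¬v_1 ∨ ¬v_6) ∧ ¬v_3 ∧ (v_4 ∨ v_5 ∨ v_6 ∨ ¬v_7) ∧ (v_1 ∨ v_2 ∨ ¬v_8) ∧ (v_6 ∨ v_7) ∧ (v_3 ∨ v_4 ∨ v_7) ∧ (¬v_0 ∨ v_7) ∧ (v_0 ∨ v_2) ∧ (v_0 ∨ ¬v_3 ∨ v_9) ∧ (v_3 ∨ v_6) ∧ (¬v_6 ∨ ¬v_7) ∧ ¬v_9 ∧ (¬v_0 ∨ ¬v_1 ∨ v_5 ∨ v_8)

UNSATISFIABLE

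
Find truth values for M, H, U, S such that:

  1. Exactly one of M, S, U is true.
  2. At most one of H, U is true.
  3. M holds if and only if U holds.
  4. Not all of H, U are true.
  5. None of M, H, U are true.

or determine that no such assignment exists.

M = False; H = False; U = False; S = True

  (1) {M, S, U}: 1 true — exactly one ✓
  (2) {H, U}: 0 true — at most one ✓
  (3) M=F, U=F — same ✓
  (4) {H, U}: 0/2 true — not all ✓
  (5) {M, H, U}: 0 true — none ✓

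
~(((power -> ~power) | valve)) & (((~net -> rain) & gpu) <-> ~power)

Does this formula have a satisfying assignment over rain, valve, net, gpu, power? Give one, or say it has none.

rain = True, valve = False, net = True, gpu = False, power = True

  ~(((power -> ~power) | valve)) = True
    (power -> ~power) | valve = False
      power -> ~power = False
        ~power = False
  ((~net -> rain) & gpu) <-> ~power = True
    (~net -> rain) & gpu = False
      ~net -> rain = True
        ~net = False
    ~power = False
Both conjuncts True, so the formula holds.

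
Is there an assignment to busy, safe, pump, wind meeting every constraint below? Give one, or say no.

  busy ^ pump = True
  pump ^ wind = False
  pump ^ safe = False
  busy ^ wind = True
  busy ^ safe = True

busy = True; safe = False; pump = False; wind = False

busy ^ pump = T ^ F = True ✓
pump ^ wind = F ^ F = False ✓
pump ^ safe = F ^ F = False ✓
busy ^ wind = T ^ F = True ✓
busy ^ safe = T ^ F = True ✓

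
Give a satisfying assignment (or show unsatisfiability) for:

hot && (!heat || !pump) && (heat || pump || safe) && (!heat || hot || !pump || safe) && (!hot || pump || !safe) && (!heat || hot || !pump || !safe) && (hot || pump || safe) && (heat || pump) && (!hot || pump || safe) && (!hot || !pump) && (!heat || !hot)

Case hot = True:
  (!hot || !pump) forces pump = False.
  (!hot || pump || !safe) forces safe = False.
  Clause (!hot || pump || safe) is falsified — contradiction.
Case hot = False:
  Clause (hot) is falsified — contradiction.
Both cases fail, so the formula is unsatisfiable.

Unsatisfiable — no assignment works.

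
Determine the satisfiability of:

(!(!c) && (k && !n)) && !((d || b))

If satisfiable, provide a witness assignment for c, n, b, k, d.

c = True, n = False, b = False, k = True, d = False

  !(!c) && (k && !n) = True
    !(!c) = True
      !c = False
    k && !n = True
      !n = True
  !((d || b)) = True
    d || b = False
Both conjuncts True, so the formula holds.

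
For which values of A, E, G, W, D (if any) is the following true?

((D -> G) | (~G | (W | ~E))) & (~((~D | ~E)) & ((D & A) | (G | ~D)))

A = True, E = True, G = False, W = True, D = True

  (D -> G) | (~G | (W | ~E)) = True
    D -> G = False
    ~G | (W | ~E) = True
      ~G = True
      W | ~E = True
        ~E = False
  ~((~D | ~E)) & ((D & A) | (G | ~D)) = True
    ~((~D | ~E)) = True
      ~D | ~E = False
        ~D = False
        ~E = False
    (D & A) | (G | ~D) = True
      D & A = True
      G | ~D = False
        ~D = False
Both conjuncts True, so the formula holds.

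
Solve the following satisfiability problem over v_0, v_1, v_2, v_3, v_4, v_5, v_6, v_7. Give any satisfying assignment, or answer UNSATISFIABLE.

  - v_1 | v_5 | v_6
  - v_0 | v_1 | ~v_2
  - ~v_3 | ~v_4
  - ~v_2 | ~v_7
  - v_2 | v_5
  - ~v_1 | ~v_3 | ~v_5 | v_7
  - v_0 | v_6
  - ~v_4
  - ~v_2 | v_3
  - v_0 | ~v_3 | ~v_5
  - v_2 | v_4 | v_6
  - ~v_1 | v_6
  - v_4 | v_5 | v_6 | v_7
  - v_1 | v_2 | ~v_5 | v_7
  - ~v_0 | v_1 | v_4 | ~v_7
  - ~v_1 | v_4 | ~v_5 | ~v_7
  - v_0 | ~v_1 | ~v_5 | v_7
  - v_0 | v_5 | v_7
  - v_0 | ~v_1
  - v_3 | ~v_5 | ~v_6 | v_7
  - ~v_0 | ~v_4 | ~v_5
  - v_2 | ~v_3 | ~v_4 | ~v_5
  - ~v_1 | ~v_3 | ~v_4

v_0 = True, v_1 = True, v_2 = True, v_3 = True, v_4 = False, v_5 = False, v_6 = True, v_7 = False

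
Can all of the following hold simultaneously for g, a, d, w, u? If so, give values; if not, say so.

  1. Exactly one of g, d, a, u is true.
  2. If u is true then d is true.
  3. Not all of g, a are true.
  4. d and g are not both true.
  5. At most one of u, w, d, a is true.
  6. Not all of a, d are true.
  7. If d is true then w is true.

g = True; a = False; d = False; w = True; u = False

  (1) {g, d, a, u}: 1 true — exactly one ✓
  (2) u=F ⇒ d: vacuous ✓
  (3) {g, a}: 1/2 true — not all ✓
  (4) d=F, g=T — not both ✓
  (5) {u, w, d, a}: 1 true — at most one ✓
  (6) {a, d}: 0/2 true — not all ✓
  (7) d=F ⇒ w: vacuous ✓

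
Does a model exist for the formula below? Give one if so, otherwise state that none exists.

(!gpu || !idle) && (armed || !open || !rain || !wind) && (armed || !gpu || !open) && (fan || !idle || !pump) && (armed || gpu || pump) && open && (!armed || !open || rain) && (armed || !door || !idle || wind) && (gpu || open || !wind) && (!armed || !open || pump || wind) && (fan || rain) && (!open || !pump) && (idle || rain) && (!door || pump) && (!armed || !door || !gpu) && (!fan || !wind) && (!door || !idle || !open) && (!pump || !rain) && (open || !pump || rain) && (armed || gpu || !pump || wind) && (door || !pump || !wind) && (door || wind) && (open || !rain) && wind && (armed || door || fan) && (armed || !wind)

pump=F, open=T, rain=T, gpu=F, idle=F, wind=T, armed=T, fan=F, door=F

Unit clause (open) forces open = True.
In (!open || !pump) only !pump is left, so pump = False.
In (!door || pump) only !door is left, so door = False.
In (door || wind) only wind is left, so wind = True.
In (armed || !wind) only armed is left, so armed = True.
In (!armed || !open || rain) only rain is left, so rain = True.
In (!fan || !wind) only !fan is left, so fan = False.
Set gpu = False.
Set idle = False.
All clauses satisfied.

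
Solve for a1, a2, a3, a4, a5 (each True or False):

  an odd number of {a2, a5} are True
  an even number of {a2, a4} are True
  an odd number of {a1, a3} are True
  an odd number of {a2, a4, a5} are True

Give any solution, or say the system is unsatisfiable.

a1=T; a2=F; a3=F; a4=F; a5=T

{a2, a5}: 1 true → odd ✓
{a2, a4}: 0 true → even ✓
{a1, a3}: 1 true → odd ✓
{a2, a4, a5}: 1 true → odd ✓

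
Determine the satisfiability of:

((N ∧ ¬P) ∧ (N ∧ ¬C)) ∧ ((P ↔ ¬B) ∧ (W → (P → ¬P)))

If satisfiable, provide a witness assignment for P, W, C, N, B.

P = False, W = False, C = False, N = True, B = True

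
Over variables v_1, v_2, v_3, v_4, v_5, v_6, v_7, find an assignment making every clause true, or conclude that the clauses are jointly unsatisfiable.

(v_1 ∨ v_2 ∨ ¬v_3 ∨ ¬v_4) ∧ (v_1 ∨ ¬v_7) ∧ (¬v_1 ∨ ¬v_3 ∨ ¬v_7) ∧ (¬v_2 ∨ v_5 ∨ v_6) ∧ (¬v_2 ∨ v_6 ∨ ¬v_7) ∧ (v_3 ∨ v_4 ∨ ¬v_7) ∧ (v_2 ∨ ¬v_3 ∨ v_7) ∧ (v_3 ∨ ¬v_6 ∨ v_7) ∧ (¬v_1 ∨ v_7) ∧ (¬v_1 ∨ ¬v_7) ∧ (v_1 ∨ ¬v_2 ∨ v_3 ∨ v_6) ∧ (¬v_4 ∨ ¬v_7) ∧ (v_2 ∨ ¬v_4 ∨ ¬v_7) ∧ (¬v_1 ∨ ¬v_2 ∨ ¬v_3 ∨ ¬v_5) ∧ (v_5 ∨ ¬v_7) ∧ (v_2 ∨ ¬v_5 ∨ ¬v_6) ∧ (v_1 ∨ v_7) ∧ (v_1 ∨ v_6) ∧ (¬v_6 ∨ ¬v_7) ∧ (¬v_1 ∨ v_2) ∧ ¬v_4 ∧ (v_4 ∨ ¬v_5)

Case v_1 = True:
  (¬v_1 ∨ v_7) forces v_7 = True.
  Clause (¬v_1 ∨ ¬v_7) is falsified — contradiction.
Case v_1 = False:
  (v_1 ∨ ¬v_7) forces v_7 = False.
  Clause (v_1 ∨ v_7) is falsified — contradiction.
Both cases fail, so the formula is unsatisfiable.

No satisfying assignment exists.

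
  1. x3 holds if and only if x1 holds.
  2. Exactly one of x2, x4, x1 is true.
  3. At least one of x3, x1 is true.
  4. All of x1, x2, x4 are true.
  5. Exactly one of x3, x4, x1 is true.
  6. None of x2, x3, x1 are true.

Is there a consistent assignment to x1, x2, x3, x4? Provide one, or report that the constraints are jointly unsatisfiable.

No satisfying assignment exists.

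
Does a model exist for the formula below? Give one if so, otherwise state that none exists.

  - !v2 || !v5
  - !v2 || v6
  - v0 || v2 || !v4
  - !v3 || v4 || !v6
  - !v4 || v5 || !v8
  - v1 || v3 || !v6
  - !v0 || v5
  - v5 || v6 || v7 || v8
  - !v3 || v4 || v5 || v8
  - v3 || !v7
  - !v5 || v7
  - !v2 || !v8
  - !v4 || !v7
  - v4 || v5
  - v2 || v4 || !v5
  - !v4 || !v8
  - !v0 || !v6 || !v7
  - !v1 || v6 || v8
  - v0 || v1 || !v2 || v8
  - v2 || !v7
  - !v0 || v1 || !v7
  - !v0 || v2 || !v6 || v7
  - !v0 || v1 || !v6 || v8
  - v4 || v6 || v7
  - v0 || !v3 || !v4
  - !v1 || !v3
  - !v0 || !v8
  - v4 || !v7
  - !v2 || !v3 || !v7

Try v0 = True:
  (!v0 || v5) forces v5 = True.
  (!v2 || !v5) forces v2 = False.
  (!v5 || v7) forces v7 = True.
  clause (v2 || !v7) is falsified — backtrack.
So v0 = False.
Set v1 = True.
  then (!v1 || !v3) forces v3 = False.
  then (v3 || !v7) forces v7 = False.
  then (!v5 || v7) forces v5 = False.
  then (v4 || v5) forces v4 = True.
  then (!v4 || !v8) forces v8 = False.
  then (!v1 || v6 || v8) forces v6 = True.
  then (v0 || v2 || !v4) forces v2 = True.
All clauses satisfied.

v0 = False, v1 = True, v2 = True, v3 = False, v4 = True, v5 = False, v6 = True, v7 = False, v8 = False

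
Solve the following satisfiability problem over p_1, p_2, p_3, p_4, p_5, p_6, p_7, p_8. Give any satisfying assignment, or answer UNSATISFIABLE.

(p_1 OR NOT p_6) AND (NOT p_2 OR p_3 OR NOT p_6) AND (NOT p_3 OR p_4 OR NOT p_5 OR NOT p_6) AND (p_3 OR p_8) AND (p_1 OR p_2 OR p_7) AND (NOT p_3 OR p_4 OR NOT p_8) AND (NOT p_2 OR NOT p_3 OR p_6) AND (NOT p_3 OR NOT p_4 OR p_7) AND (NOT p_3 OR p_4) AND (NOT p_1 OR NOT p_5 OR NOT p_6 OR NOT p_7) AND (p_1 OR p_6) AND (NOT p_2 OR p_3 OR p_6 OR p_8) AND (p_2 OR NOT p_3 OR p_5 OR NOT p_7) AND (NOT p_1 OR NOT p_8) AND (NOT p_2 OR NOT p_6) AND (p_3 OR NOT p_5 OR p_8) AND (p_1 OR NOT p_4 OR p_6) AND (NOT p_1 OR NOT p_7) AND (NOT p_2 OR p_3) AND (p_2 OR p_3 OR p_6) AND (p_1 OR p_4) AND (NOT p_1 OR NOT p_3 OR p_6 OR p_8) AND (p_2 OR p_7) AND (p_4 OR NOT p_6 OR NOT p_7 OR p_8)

Case p_1 = True:
  (NOT p_1 OR NOT p_8) forces p_8 = False.
  (p_3 OR p_8) forces p_3 = True.
  (NOT p_3 OR p_4) forces p_4 = True.
  (NOT p_3 OR NOT p_4 OR p_7) forces p_7 = True.
  Clause (NOT p_1 OR NOT p_7) is falsified — contradiction.
Case p_1 = False:
  (p_1 OR NOT p_6) forces p_6 = False.
  Clause (p_1 OR p_6) is falsified — contradiction.
Both cases fail, so the formula is unsatisfiable.

Unsatisfiable — no assignment works.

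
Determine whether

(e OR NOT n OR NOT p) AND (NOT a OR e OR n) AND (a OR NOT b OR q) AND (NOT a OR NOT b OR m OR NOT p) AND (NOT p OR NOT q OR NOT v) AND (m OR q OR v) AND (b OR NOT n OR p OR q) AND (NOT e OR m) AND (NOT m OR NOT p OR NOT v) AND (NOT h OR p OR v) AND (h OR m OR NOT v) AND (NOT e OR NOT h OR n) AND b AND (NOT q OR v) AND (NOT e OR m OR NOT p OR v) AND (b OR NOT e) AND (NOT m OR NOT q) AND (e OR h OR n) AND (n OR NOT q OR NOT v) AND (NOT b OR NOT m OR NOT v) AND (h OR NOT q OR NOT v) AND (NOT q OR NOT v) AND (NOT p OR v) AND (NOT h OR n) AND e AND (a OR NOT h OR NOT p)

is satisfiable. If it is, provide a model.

Unit clause (b) forces b = True.
Unit clause (e) forces e = True.
In (NOT e OR m) only m is left, so m = True.
In (NOT m OR NOT q) only NOT q is left, so q = False.
In (NOT b OR NOT m OR NOT v) only NOT v is left, so v = False.
In (NOT p OR v) only NOT p is left, so p = False.
In (a OR NOT b OR q) only a is left, so a = True.
In (NOT h OR p OR v) only NOT h is left, so h = False.
Set n = False.
All clauses satisfied.

e: True, a: True, b: True, n: False, p: False, v: False, h: False, m: True, q: False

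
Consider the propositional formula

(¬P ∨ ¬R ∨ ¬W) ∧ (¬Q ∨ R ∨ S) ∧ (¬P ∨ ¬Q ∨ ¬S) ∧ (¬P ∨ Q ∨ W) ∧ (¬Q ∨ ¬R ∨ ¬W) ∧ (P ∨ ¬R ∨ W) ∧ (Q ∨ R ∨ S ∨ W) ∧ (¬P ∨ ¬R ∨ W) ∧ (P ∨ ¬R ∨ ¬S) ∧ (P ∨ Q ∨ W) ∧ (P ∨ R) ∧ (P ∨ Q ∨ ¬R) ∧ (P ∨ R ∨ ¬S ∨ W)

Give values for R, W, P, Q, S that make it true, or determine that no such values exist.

Set R = False.
  then (P ∨ R) forces P = True.
Set W = True.
Try Q = True:
  (¬Q ∨ R ∨ S) forces S = True.
  clause (¬P ∨ ¬Q ∨ ¬S) is falsified — backtrack.
So Q = False.
Set S = True.
All clauses satisfied.

R: False; W: True; P: True; Q: False; S: True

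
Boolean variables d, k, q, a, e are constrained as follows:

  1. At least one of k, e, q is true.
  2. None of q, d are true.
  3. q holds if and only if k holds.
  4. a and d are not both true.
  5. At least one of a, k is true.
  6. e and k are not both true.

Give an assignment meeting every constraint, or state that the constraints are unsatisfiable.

d = False, k = False, q = False, a = True, e = True

  (1) {k, e, q}: 1 true — at least one ✓
  (2) {q, d}: 0 true — none ✓
  (3) q=F, k=F — same ✓
  (4) a=T, d=F — not both ✓
  (5) {a, k}: 1 true — at least one ✓
  (6) e=T, k=F — not both ✓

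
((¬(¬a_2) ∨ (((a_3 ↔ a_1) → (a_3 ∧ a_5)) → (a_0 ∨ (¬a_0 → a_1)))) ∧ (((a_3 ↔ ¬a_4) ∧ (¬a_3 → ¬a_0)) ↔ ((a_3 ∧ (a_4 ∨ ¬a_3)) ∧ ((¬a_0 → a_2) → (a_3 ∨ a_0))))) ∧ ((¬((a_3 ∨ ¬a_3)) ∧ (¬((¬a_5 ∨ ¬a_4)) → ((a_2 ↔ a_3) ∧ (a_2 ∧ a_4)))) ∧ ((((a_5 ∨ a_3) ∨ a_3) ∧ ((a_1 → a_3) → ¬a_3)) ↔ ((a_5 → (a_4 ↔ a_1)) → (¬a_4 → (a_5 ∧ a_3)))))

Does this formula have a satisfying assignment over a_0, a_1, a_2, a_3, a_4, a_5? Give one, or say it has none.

The conjunct ¬((a_3 ∨ ¬a_3)) is unsatisfiable on its own:
  a_3=F: evaluates to False.
  a_3=T: evaluates to False.
So the whole conjunction is unsatisfiable.

Unsatisfiable — no assignment works.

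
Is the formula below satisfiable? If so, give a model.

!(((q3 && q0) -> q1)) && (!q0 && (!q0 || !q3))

Unsatisfiable — no assignment works.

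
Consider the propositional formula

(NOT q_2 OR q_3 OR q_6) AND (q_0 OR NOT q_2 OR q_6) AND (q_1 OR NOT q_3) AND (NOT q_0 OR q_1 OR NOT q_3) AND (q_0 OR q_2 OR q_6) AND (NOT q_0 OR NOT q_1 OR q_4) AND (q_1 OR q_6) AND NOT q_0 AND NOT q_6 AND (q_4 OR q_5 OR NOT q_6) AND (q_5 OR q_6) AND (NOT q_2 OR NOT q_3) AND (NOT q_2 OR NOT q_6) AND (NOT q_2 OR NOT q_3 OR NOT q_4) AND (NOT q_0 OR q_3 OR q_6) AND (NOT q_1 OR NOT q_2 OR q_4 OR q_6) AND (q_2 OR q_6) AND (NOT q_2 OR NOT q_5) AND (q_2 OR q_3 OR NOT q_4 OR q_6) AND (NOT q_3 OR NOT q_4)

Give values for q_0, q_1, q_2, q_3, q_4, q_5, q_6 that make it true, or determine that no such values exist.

Case q_0 = True:
  Clause (NOT q_0) is falsified — contradiction.
Case q_0 = False:
  (NOT q_6) forces q_6 = False.
  (q_0 OR NOT q_2 OR q_6) forces q_2 = False.
  Clause (q_0 OR q_2 OR q_6) is falsified — contradiction.
Both cases fail, so the formula is unsatisfiable.

Unsatisfiable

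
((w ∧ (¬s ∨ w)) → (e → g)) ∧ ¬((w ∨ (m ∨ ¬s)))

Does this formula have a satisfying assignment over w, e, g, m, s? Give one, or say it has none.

w = False, e = True, g = False, m = False, s = True

  (w ∧ (¬s ∨ w)) → (e → g) = True
    w ∧ (¬s ∨ w) = False
      ¬s ∨ w = False
        ¬s = False
    e → g = False
  ¬((w ∨ (m ∨ ¬s))) = True
    w ∨ (m ∨ ¬s) = False
      m ∨ ¬s = False
        ¬s = False
Both conjuncts True, so the formula holds.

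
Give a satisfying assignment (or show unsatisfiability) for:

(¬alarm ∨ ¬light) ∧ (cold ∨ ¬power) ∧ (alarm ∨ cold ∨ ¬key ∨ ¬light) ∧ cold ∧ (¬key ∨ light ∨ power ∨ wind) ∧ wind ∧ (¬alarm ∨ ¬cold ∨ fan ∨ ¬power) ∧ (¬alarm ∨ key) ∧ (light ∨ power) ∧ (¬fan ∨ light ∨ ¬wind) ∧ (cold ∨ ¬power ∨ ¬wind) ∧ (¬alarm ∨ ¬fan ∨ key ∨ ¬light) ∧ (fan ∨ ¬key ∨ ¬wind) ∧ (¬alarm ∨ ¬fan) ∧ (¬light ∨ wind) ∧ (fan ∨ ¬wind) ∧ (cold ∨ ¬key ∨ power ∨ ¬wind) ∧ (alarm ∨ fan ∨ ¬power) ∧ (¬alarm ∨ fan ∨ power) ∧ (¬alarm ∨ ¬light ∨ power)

key = False; power = False; light = True; fan = True; alarm = False; cold = True; wind = True

Unit clause (cold) forces cold = True.
Unit clause (wind) forces wind = True.
In (fan ∨ ¬wind) only fan is left, so fan = True.
In (¬fan ∨ light ∨ ¬wind) only light is left, so light = True.
In (¬alarm ∨ ¬fan) only ¬alarm is left, so alarm = False.
Set key = False.
Set power = False.
All clauses satisfied.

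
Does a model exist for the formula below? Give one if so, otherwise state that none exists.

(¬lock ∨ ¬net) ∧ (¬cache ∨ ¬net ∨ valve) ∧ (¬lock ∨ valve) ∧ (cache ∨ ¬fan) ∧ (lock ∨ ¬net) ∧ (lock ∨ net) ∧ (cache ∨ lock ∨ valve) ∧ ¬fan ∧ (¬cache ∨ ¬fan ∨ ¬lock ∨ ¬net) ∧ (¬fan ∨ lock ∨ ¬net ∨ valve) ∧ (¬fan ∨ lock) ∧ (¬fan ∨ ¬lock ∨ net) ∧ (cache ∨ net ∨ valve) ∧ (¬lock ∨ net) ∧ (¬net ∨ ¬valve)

Case lock = True:
  (¬lock ∨ ¬net) forces net = False.
  Clause (¬lock ∨ net) is falsified — contradiction.
Case lock = False:
  (lock ∨ ¬net) forces net = False.
  Clause (lock ∨ net) is falsified — contradiction.
Both cases fail, so the formula is unsatisfiable.

UNSATISFIABLE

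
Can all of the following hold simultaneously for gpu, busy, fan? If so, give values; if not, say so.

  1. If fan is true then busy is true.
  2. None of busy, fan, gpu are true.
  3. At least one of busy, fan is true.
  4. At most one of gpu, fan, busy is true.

No satisfying assignment exists.

Case fan = True:
  Constraint (2) is violated (fan=T) — contradiction.
Case fan = False:
  (2) forces busy = False.
  Constraint (3) is violated (busy=F, fan=F) — contradiction.
Both cases fail — unsatisfiable.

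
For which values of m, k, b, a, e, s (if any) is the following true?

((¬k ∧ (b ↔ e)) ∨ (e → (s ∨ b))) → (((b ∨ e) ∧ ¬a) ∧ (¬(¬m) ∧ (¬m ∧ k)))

m: False, k: False, b: False, a: False, e: True, s: False

  ((¬k ∧ (b ↔ e)) ∨ (e → (s ∨ b))) → (((b ∨ e) ∧ ¬a) ∧ (¬(¬m) ∧ (¬m ∧ k))) = True
    (¬k ∧ (b ↔ e)) ∨ (e → (s ∨ b)) = False
      ¬k ∧ (b ↔ e) = False
        ¬k = True
        b ↔ e = False
      e → (s ∨ b) = False
        s ∨ b = False
    ((b ∨ e) ∧ ¬a) ∧ (¬(¬m) ∧ (¬m ∧ k)) = False
      (b ∨ e) ∧ ¬a = True
        b ∨ e = True
        ¬a = True
      ¬(¬m) ∧ (¬m ∧ k) = False
        ¬(¬m) = False
          ¬m = True
        ¬m ∧ k = False
          ¬m = True
The formula evaluates to True.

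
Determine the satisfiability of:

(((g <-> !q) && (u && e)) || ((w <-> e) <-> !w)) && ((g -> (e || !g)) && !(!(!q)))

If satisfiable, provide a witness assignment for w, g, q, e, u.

w = False, g = False, q = False, e = False, u = True

  ((g <-> !q) && (u && e)) || ((w <-> e) <-> !w) = True
    (g <-> !q) && (u && e) = False
      g <-> !q = False
        !q = True
      u && e = False
    (w <-> e) <-> !w = True
      w <-> e = True
      !w = True
  (g -> (e || !g)) && !(!(!q)) = True
    g -> (e || !g) = True
      e || !g = True
        !g = True
    !(!(!q)) = True
      !(!q) = False
        !q = True
Both conjuncts True, so the formula holds.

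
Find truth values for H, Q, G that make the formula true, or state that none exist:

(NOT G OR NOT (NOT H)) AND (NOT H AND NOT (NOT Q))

H = False; Q = True; G = False

  NOT G OR NOT (NOT H) = True
    NOT G = True
    NOT (NOT H) = False
      NOT H = True
  NOT H AND NOT (NOT Q) = True
    NOT H = True
    NOT (NOT Q) = True
      NOT Q = False
Both conjuncts True, so the formula holds.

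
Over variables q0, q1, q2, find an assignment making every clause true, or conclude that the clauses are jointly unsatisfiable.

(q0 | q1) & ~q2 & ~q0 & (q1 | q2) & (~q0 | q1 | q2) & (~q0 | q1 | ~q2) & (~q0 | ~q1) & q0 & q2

The formula is unsatisfiable.

Case q0 = True:
  Clause (~q0) is falsified — contradiction.
Case q0 = False:
  Clause (q0) is falsified — contradiction.
Both cases fail, so the formula is unsatisfiable.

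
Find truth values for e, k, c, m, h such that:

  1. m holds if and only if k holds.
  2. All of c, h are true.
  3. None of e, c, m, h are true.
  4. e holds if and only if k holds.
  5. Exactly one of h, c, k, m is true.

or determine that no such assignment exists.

Unsatisfiable

Case c = True:
  Constraint (3) is violated (c=T) — contradiction.
Case c = False:
  Constraint (2) is violated (c=F) — contradiction.
Both cases fail — unsatisfiable.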